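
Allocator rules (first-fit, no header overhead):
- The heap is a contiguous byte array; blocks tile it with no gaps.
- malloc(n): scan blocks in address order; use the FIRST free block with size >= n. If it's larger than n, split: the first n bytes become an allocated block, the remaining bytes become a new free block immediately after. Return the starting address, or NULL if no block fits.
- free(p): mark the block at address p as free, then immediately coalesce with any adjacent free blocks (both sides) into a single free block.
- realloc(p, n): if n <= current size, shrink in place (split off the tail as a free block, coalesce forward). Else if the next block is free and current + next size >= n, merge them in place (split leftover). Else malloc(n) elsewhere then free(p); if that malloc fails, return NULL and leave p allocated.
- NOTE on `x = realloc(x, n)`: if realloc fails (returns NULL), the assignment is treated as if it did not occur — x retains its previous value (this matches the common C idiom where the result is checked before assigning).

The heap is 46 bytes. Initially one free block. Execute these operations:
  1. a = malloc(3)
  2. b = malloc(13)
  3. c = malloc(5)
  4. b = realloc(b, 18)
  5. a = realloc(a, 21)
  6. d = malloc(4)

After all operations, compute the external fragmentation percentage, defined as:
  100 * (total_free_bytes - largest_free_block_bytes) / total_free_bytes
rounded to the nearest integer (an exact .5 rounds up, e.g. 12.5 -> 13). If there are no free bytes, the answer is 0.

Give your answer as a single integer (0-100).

Op 1: a = malloc(3) -> a = 0; heap: [0-2 ALLOC][3-45 FREE]
Op 2: b = malloc(13) -> b = 3; heap: [0-2 ALLOC][3-15 ALLOC][16-45 FREE]
Op 3: c = malloc(5) -> c = 16; heap: [0-2 ALLOC][3-15 ALLOC][16-20 ALLOC][21-45 FREE]
Op 4: b = realloc(b, 18) -> b = 21; heap: [0-2 ALLOC][3-15 FREE][16-20 ALLOC][21-38 ALLOC][39-45 FREE]
Op 5: a = realloc(a, 21) -> NULL (a unchanged); heap: [0-2 ALLOC][3-15 FREE][16-20 ALLOC][21-38 ALLOC][39-45 FREE]
Op 6: d = malloc(4) -> d = 3; heap: [0-2 ALLOC][3-6 ALLOC][7-15 FREE][16-20 ALLOC][21-38 ALLOC][39-45 FREE]
Free blocks: [9 7] total_free=16 largest=9 -> 100*(16-9)/16 = 700/16 = 43.75 -> rounds to 44

Answer: 44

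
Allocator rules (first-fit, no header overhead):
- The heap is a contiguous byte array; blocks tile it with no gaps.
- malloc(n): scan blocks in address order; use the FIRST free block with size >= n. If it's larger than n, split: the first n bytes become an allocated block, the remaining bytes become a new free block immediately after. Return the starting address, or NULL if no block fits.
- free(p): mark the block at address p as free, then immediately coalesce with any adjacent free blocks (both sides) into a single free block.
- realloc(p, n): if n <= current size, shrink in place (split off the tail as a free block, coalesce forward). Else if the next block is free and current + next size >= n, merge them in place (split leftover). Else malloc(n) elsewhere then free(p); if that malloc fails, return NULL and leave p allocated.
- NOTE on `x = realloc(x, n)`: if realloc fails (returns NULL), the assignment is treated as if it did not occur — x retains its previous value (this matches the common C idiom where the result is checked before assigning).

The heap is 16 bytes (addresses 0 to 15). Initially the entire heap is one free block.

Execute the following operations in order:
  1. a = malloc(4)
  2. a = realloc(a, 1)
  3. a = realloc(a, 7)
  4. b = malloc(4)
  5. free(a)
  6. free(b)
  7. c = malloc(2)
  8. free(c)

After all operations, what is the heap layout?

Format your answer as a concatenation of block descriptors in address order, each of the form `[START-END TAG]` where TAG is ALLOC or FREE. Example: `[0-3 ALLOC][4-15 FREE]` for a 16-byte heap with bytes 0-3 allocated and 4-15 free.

Op 1: a = malloc(4) -> a = 0; heap: [0-3 ALLOC][4-15 FREE]
Op 2: a = realloc(a, 1) -> a = 0; heap: [0-0 ALLOC][1-15 FREE]
Op 3: a = realloc(a, 7) -> a = 0; heap: [0-6 ALLOC][7-15 FREE]
Op 4: b = malloc(4) -> b = 7; heap: [0-6 ALLOC][7-10 ALLOC][11-15 FREE]
Op 5: free(a) -> (freed a); heap: [0-6 FREE][7-10 ALLOC][11-15 FREE]
Op 6: free(b) -> (freed b); heap: [0-15 FREE]
Op 7: c = malloc(2) -> c = 0; heap: [0-1 ALLOC][2-15 FREE]
Op 8: free(c) -> (freed c); heap: [0-15 FREE]

Answer: [0-15 FREE]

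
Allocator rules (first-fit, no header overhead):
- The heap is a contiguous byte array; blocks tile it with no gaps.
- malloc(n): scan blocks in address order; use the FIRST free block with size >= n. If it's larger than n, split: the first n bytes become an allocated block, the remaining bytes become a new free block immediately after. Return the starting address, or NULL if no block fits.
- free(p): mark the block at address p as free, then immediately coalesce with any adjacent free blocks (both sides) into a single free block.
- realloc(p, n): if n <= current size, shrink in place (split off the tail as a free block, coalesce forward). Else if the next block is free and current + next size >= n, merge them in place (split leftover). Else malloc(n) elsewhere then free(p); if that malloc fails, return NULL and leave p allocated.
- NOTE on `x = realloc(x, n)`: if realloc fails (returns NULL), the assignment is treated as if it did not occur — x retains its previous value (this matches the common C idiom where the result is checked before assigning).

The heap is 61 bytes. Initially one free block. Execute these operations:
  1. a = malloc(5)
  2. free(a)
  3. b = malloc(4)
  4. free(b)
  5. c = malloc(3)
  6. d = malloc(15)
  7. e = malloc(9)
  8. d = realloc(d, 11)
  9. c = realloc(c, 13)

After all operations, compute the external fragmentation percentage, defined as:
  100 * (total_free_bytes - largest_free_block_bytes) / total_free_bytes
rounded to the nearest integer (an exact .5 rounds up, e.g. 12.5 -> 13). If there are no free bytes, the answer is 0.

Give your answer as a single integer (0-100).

Answer: 25

Derivation:
Op 1: a = malloc(5) -> a = 0; heap: [0-4 ALLOC][5-60 FREE]
Op 2: free(a) -> (freed a); heap: [0-60 FREE]
Op 3: b = malloc(4) -> b = 0; heap: [0-3 ALLOC][4-60 FREE]
Op 4: free(b) -> (freed b); heap: [0-60 FREE]
Op 5: c = malloc(3) -> c = 0; heap: [0-2 ALLOC][3-60 FREE]
Op 6: d = malloc(15) -> d = 3; heap: [0-2 ALLOC][3-17 ALLOC][18-60 FREE]
Op 7: e = malloc(9) -> e = 18; heap: [0-2 ALLOC][3-17 ALLOC][18-26 ALLOC][27-60 FREE]
Op 8: d = realloc(d, 11) -> d = 3; heap: [0-2 ALLOC][3-13 ALLOC][14-17 FREE][18-26 ALLOC][27-60 FREE]
Op 9: c = realloc(c, 13) -> c = 27; heap: [0-2 FREE][3-13 ALLOC][14-17 FREE][18-26 ALLOC][27-39 ALLOC][40-60 FREE]
Free blocks: [3 4 21] total_free=28 largest=21 -> 100*(28-21)/28 = 700/28 = 25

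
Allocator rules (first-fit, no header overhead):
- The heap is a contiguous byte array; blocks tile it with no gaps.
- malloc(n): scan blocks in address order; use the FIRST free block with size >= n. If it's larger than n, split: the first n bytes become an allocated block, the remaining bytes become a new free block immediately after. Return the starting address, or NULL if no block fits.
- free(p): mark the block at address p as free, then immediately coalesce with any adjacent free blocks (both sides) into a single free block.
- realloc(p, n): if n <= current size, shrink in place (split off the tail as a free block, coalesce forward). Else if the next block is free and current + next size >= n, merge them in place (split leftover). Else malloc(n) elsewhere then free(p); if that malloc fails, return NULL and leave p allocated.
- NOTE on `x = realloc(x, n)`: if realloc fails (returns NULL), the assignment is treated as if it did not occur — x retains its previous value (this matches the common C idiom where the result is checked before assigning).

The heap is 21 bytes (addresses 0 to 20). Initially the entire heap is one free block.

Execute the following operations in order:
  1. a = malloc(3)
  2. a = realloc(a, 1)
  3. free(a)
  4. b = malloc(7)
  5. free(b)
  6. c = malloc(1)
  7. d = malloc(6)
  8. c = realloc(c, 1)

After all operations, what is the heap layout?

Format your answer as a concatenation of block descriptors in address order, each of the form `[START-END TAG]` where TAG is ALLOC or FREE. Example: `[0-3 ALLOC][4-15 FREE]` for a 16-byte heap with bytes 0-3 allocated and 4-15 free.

Op 1: a = malloc(3) -> a = 0; heap: [0-2 ALLOC][3-20 FREE]
Op 2: a = realloc(a, 1) -> a = 0; heap: [0-0 ALLOC][1-20 FREE]
Op 3: free(a) -> (freed a); heap: [0-20 FREE]
Op 4: b = malloc(7) -> b = 0; heap: [0-6 ALLOC][7-20 FREE]
Op 5: free(b) -> (freed b); heap: [0-20 FREE]
Op 6: c = malloc(1) -> c = 0; heap: [0-0 ALLOC][1-20 FREE]
Op 7: d = malloc(6) -> d = 1; heap: [0-0 ALLOC][1-6 ALLOC][7-20 FREE]
Op 8: c = realloc(c, 1) -> c = 0; heap: [0-0 ALLOC][1-6 ALLOC][7-20 FREE]

Answer: [0-0 ALLOC][1-6 ALLOC][7-20 FREE]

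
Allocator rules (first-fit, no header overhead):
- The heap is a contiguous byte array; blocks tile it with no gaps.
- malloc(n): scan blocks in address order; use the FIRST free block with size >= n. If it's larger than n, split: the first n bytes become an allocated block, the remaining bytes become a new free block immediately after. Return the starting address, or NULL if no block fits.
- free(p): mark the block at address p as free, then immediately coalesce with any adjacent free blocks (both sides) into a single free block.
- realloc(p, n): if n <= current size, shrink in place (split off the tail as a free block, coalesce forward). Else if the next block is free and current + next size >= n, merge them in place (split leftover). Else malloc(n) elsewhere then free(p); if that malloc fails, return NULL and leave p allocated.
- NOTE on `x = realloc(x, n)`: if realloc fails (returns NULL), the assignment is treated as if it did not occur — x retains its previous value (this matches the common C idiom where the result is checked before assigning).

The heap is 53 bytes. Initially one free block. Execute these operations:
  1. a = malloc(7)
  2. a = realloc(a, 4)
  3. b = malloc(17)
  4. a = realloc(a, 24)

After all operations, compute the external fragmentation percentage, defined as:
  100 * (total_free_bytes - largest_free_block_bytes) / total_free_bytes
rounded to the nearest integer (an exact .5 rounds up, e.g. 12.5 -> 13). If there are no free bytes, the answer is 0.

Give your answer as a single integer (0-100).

Op 1: a = malloc(7) -> a = 0; heap: [0-6 ALLOC][7-52 FREE]
Op 2: a = realloc(a, 4) -> a = 0; heap: [0-3 ALLOC][4-52 FREE]
Op 3: b = malloc(17) -> b = 4; heap: [0-3 ALLOC][4-20 ALLOC][21-52 FREE]
Op 4: a = realloc(a, 24) -> a = 21; heap: [0-3 FREE][4-20 ALLOC][21-44 ALLOC][45-52 FREE]
Free blocks: [4 8] total_free=12 largest=8 -> 100*(12-8)/12 = 400/12 ≈ 33.333 -> rounds to 33

Answer: 33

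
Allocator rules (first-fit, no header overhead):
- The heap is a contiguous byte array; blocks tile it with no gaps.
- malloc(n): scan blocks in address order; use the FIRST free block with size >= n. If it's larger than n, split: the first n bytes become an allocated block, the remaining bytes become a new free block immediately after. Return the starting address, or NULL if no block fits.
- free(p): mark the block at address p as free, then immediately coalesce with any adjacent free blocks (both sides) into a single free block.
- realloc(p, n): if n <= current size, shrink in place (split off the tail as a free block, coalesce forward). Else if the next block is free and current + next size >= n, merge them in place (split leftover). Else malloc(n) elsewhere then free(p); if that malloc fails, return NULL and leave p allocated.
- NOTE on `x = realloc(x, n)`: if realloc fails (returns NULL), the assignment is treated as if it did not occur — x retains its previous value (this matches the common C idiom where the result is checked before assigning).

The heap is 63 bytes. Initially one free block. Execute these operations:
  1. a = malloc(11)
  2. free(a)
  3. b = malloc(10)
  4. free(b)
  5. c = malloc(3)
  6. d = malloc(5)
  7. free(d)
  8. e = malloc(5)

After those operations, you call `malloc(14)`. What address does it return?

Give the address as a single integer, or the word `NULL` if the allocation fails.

Op 1: a = malloc(11) -> a = 0; heap: [0-10 ALLOC][11-62 FREE]
Op 2: free(a) -> (freed a); heap: [0-62 FREE]
Op 3: b = malloc(10) -> b = 0; heap: [0-9 ALLOC][10-62 FREE]
Op 4: free(b) -> (freed b); heap: [0-62 FREE]
Op 5: c = malloc(3) -> c = 0; heap: [0-2 ALLOC][3-62 FREE]
Op 6: d = malloc(5) -> d = 3; heap: [0-2 ALLOC][3-7 ALLOC][8-62 FREE]
Op 7: free(d) -> (freed d); heap: [0-2 ALLOC][3-62 FREE]
Op 8: e = malloc(5) -> e = 3; heap: [0-2 ALLOC][3-7 ALLOC][8-62 FREE]
malloc(14): first-fit scan over [0-2 ALLOC][3-7 ALLOC][8-62 FREE] -> 8

Answer: 8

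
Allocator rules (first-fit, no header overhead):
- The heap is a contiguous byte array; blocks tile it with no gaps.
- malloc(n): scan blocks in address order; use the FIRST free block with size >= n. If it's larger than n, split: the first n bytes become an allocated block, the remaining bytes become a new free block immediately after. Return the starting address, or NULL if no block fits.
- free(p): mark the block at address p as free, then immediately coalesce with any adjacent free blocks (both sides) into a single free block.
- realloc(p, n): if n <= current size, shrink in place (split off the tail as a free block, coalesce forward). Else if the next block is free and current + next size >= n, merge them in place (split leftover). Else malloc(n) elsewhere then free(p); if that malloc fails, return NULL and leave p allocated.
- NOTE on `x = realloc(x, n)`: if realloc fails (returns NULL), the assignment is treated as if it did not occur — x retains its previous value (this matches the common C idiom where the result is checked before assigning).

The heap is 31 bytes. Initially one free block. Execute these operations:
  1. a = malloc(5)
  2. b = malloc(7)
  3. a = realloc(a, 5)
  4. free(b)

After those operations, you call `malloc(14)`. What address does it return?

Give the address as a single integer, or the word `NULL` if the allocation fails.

Answer: 5

Derivation:
Op 1: a = malloc(5) -> a = 0; heap: [0-4 ALLOC][5-30 FREE]
Op 2: b = malloc(7) -> b = 5; heap: [0-4 ALLOC][5-11 ALLOC][12-30 FREE]
Op 3: a = realloc(a, 5) -> a = 0; heap: [0-4 ALLOC][5-11 ALLOC][12-30 FREE]
Op 4: free(b) -> (freed b); heap: [0-4 ALLOC][5-30 FREE]
malloc(14): first-fit scan over [0-4 ALLOC][5-30 FREE] -> 5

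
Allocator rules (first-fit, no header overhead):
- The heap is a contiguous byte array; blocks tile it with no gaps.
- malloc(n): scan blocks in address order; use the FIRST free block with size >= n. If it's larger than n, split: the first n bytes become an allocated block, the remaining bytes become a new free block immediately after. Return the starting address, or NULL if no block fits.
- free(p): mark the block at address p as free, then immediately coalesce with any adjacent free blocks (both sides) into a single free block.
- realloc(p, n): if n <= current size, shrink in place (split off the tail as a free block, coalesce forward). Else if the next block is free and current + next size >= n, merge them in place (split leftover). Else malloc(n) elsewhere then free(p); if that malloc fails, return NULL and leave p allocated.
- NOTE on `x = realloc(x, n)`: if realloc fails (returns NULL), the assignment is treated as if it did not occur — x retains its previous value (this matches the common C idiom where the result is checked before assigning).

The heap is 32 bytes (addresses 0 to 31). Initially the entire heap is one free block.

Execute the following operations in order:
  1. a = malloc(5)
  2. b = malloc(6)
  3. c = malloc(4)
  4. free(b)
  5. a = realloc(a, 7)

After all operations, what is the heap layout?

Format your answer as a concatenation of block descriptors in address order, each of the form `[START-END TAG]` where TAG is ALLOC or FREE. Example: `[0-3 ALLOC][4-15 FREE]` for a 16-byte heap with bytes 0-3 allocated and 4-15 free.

Op 1: a = malloc(5) -> a = 0; heap: [0-4 ALLOC][5-31 FREE]
Op 2: b = malloc(6) -> b = 5; heap: [0-4 ALLOC][5-10 ALLOC][11-31 FREE]
Op 3: c = malloc(4) -> c = 11; heap: [0-4 ALLOC][5-10 ALLOC][11-14 ALLOC][15-31 FREE]
Op 4: free(b) -> (freed b); heap: [0-4 ALLOC][5-10 FREE][11-14 ALLOC][15-31 FREE]
Op 5: a = realloc(a, 7) -> a = 0; heap: [0-6 ALLOC][7-10 FREE][11-14 ALLOC][15-31 FREE]

Answer: [0-6 ALLOC][7-10 FREE][11-14 ALLOC][15-31 FREE]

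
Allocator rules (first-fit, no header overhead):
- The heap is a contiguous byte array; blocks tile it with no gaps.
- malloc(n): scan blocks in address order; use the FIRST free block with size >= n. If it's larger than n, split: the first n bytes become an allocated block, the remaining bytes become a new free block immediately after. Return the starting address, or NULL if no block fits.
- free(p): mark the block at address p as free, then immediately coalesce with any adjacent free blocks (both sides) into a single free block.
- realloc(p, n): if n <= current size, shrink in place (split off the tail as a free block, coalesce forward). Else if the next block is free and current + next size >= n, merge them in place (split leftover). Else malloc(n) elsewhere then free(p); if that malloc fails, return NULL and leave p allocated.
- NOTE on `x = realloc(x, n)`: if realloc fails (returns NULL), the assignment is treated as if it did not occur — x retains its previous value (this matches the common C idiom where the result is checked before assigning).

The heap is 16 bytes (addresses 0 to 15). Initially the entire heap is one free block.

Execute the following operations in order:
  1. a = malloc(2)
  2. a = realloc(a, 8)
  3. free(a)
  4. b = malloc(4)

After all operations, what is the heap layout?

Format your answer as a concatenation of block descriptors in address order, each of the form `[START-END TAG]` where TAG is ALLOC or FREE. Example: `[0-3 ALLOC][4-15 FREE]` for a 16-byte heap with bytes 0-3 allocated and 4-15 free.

Op 1: a = malloc(2) -> a = 0; heap: [0-1 ALLOC][2-15 FREE]
Op 2: a = realloc(a, 8) -> a = 0; heap: [0-7 ALLOC][8-15 FREE]
Op 3: free(a) -> (freed a); heap: [0-15 FREE]
Op 4: b = malloc(4) -> b = 0; heap: [0-3 ALLOC][4-15 FREE]

Answer: [0-3 ALLOC][4-15 FREE]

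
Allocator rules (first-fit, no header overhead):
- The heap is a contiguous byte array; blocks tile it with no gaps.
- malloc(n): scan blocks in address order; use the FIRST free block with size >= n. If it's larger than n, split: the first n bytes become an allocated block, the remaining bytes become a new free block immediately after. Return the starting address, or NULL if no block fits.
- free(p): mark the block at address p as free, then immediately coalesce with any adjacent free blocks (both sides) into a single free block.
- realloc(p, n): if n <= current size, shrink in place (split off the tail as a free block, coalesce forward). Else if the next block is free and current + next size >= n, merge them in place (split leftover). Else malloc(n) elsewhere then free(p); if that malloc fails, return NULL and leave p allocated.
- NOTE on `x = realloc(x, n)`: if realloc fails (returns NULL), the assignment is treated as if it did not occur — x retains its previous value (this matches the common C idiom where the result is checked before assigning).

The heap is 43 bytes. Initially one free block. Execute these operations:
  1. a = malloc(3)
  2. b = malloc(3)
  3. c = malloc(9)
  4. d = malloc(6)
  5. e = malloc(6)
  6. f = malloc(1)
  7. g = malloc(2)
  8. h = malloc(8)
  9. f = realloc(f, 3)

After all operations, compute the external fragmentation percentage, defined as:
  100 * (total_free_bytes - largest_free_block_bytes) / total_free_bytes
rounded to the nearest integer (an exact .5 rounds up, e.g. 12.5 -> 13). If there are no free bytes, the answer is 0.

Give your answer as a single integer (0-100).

Answer: 33

Derivation:
Op 1: a = malloc(3) -> a = 0; heap: [0-2 ALLOC][3-42 FREE]
Op 2: b = malloc(3) -> b = 3; heap: [0-2 ALLOC][3-5 ALLOC][6-42 FREE]
Op 3: c = malloc(9) -> c = 6; heap: [0-2 ALLOC][3-5 ALLOC][6-14 ALLOC][15-42 FREE]
Op 4: d = malloc(6) -> d = 15; heap: [0-2 ALLOC][3-5 ALLOC][6-14 ALLOC][15-20 ALLOC][21-42 FREE]
Op 5: e = malloc(6) -> e = 21; heap: [0-2 ALLOC][3-5 ALLOC][6-14 ALLOC][15-20 ALLOC][21-26 ALLOC][27-42 FREE]
Op 6: f = malloc(1) -> f = 27; heap: [0-2 ALLOC][3-5 ALLOC][6-14 ALLOC][15-20 ALLOC][21-26 ALLOC][27-27 ALLOC][28-42 FREE]
Op 7: g = malloc(2) -> g = 28; heap: [0-2 ALLOC][3-5 ALLOC][6-14 ALLOC][15-20 ALLOC][21-26 ALLOC][27-27 ALLOC][28-29 ALLOC][30-42 FREE]
Op 8: h = malloc(8) -> h = 30; heap: [0-2 ALLOC][3-5 ALLOC][6-14 ALLOC][15-20 ALLOC][21-26 ALLOC][27-27 ALLOC][28-29 ALLOC][30-37 ALLOC][38-42 FREE]
Op 9: f = realloc(f, 3) -> f = 38; heap: [0-2 ALLOC][3-5 ALLOC][6-14 ALLOC][15-20 ALLOC][21-26 ALLOC][27-27 FREE][28-29 ALLOC][30-37 ALLOC][38-40 ALLOC][41-42 FREE]
Free blocks: [1 2] total_free=3 largest=2 -> 100*(3-2)/3 = 100/3 ≈ 33.333 -> rounds to 33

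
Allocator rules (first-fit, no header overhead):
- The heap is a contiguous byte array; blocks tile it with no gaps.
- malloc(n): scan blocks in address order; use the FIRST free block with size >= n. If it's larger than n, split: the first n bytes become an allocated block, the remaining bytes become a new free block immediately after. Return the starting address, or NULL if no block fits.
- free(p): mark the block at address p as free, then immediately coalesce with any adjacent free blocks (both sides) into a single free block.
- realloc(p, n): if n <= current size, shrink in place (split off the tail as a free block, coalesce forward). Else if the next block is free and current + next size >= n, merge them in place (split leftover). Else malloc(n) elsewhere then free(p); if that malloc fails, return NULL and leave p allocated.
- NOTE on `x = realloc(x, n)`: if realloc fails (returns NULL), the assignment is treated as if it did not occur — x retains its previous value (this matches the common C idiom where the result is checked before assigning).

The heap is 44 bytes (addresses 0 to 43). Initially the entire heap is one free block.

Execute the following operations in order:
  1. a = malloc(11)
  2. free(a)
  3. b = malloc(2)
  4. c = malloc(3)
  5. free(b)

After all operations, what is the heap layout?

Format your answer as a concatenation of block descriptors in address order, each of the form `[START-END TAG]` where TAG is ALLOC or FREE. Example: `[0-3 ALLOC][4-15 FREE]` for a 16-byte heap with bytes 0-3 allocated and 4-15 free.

Answer: [0-1 FREE][2-4 ALLOC][5-43 FREE]

Derivation:
Op 1: a = malloc(11) -> a = 0; heap: [0-10 ALLOC][11-43 FREE]
Op 2: free(a) -> (freed a); heap: [0-43 FREE]
Op 3: b = malloc(2) -> b = 0; heap: [0-1 ALLOC][2-43 FREE]
Op 4: c = malloc(3) -> c = 2; heap: [0-1 ALLOC][2-4 ALLOC][5-43 FREE]
Op 5: free(b) -> (freed b); heap: [0-1 FREE][2-4 ALLOC][5-43 FREE]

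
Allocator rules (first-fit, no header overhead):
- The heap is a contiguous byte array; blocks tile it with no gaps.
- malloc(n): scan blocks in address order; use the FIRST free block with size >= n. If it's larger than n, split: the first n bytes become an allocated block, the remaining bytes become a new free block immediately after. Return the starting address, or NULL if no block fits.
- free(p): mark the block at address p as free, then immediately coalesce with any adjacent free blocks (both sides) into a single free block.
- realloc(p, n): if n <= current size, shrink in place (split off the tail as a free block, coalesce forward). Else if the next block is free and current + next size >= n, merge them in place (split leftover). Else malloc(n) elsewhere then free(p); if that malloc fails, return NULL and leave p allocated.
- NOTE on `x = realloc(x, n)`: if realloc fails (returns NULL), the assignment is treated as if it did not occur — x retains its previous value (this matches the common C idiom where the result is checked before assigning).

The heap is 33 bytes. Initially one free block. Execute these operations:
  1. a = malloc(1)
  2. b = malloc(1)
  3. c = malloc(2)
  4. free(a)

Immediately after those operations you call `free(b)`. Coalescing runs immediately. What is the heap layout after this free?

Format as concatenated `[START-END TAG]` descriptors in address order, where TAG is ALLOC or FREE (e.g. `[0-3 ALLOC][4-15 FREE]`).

Answer: [0-1 FREE][2-3 ALLOC][4-32 FREE]

Derivation:
Op 1: a = malloc(1) -> a = 0; heap: [0-0 ALLOC][1-32 FREE]
Op 2: b = malloc(1) -> b = 1; heap: [0-0 ALLOC][1-1 ALLOC][2-32 FREE]
Op 3: c = malloc(2) -> c = 2; heap: [0-0 ALLOC][1-1 ALLOC][2-3 ALLOC][4-32 FREE]
Op 4: free(a) -> (freed a); heap: [0-0 FREE][1-1 ALLOC][2-3 ALLOC][4-32 FREE]
free(b): b = 1 -> block [1-1 ALLOC]; mark free, coalesce with adjacent free neighbors -> [0-1 FREE][2-3 ALLOC][4-32 FREE]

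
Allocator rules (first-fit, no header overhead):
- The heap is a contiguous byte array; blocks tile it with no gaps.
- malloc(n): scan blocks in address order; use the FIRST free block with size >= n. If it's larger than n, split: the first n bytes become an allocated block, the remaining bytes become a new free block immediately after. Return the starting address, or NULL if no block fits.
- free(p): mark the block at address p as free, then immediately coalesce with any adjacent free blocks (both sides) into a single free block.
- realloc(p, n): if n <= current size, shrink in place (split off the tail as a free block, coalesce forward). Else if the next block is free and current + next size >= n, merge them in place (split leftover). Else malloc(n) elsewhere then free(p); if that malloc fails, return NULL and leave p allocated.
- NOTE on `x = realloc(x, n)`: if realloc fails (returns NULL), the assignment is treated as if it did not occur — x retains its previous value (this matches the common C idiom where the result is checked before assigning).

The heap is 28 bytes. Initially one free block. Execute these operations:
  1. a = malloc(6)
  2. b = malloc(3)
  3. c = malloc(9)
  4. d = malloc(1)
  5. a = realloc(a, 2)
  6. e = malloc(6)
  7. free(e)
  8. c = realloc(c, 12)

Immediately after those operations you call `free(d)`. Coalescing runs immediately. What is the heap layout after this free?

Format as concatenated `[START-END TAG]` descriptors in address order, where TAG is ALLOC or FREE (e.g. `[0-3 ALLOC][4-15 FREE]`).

Op 1: a = malloc(6) -> a = 0; heap: [0-5 ALLOC][6-27 FREE]
Op 2: b = malloc(3) -> b = 6; heap: [0-5 ALLOC][6-8 ALLOC][9-27 FREE]
Op 3: c = malloc(9) -> c = 9; heap: [0-5 ALLOC][6-8 ALLOC][9-17 ALLOC][18-27 FREE]
Op 4: d = malloc(1) -> d = 18; heap: [0-5 ALLOC][6-8 ALLOC][9-17 ALLOC][18-18 ALLOC][19-27 FREE]
Op 5: a = realloc(a, 2) -> a = 0; heap: [0-1 ALLOC][2-5 FREE][6-8 ALLOC][9-17 ALLOC][18-18 ALLOC][19-27 FREE]
Op 6: e = malloc(6) -> e = 19; heap: [0-1 ALLOC][2-5 FREE][6-8 ALLOC][9-17 ALLOC][18-18 ALLOC][19-24 ALLOC][25-27 FREE]
Op 7: free(e) -> (freed e); heap: [0-1 ALLOC][2-5 FREE][6-8 ALLOC][9-17 ALLOC][18-18 ALLOC][19-27 FREE]
Op 8: c = realloc(c, 12) -> NULL (c unchanged); heap: [0-1 ALLOC][2-5 FREE][6-8 ALLOC][9-17 ALLOC][18-18 ALLOC][19-27 FREE]
free(d): d = 18 -> block [18-18 ALLOC]; mark free, coalesce with adjacent free neighbors -> [0-1 ALLOC][2-5 FREE][6-8 ALLOC][9-17 ALLOC][18-27 FREE]

Answer: [0-1 ALLOC][2-5 FREE][6-8 ALLOC][9-17 ALLOC][18-27 FREE]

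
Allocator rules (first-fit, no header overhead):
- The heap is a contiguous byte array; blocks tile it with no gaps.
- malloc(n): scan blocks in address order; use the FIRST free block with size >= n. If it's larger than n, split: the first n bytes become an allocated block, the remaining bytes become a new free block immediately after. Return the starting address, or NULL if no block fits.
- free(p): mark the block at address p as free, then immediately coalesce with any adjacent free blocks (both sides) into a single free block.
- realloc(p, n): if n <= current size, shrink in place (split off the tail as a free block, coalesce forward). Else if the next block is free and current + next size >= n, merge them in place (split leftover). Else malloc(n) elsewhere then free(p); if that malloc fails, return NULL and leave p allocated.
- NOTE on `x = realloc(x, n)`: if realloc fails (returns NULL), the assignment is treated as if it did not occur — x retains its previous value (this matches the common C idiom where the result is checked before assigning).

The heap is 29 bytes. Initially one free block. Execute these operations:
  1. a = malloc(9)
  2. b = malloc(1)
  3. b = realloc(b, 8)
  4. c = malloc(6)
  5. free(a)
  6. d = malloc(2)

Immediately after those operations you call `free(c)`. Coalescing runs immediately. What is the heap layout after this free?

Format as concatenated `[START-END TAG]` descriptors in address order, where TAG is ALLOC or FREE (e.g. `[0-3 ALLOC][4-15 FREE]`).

Op 1: a = malloc(9) -> a = 0; heap: [0-8 ALLOC][9-28 FREE]
Op 2: b = malloc(1) -> b = 9; heap: [0-8 ALLOC][9-9 ALLOC][10-28 FREE]
Op 3: b = realloc(b, 8) -> b = 9; heap: [0-8 ALLOC][9-16 ALLOC][17-28 FREE]
Op 4: c = malloc(6) -> c = 17; heap: [0-8 ALLOC][9-16 ALLOC][17-22 ALLOC][23-28 FREE]
Op 5: free(a) -> (freed a); heap: [0-8 FREE][9-16 ALLOC][17-22 ALLOC][23-28 FREE]
Op 6: d = malloc(2) -> d = 0; heap: [0-1 ALLOC][2-8 FREE][9-16 ALLOC][17-22 ALLOC][23-28 FREE]
free(c): c = 17 -> block [17-22 ALLOC]; mark free, coalesce with adjacent free neighbors -> [0-1 ALLOC][2-8 FREE][9-16 ALLOC][17-28 FREE]

Answer: [0-1 ALLOC][2-8 FREE][9-16 ALLOC][17-28 FREE]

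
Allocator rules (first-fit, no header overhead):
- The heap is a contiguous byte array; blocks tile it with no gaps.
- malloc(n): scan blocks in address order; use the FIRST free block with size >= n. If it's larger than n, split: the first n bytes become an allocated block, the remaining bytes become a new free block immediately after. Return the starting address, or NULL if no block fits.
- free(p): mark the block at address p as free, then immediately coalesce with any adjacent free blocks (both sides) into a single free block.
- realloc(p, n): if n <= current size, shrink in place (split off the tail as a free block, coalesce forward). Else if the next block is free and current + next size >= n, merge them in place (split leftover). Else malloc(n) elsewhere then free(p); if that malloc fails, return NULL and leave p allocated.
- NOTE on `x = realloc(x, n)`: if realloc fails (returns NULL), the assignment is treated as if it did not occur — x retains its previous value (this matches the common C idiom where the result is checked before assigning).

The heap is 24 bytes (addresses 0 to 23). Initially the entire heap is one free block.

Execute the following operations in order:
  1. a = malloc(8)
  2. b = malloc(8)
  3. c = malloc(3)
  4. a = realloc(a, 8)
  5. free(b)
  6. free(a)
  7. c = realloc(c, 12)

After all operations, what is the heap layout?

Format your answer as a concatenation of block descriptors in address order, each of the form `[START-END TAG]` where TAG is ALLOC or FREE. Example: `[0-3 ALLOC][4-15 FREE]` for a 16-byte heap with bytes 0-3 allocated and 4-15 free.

Op 1: a = malloc(8) -> a = 0; heap: [0-7 ALLOC][8-23 FREE]
Op 2: b = malloc(8) -> b = 8; heap: [0-7 ALLOC][8-15 ALLOC][16-23 FREE]
Op 3: c = malloc(3) -> c = 16; heap: [0-7 ALLOC][8-15 ALLOC][16-18 ALLOC][19-23 FREE]
Op 4: a = realloc(a, 8) -> a = 0; heap: [0-7 ALLOC][8-15 ALLOC][16-18 ALLOC][19-23 FREE]
Op 5: free(b) -> (freed b); heap: [0-7 ALLOC][8-15 FREE][16-18 ALLOC][19-23 FREE]
Op 6: free(a) -> (freed a); heap: [0-15 FREE][16-18 ALLOC][19-23 FREE]
Op 7: c = realloc(c, 12) -> c = 0; heap: [0-11 ALLOC][12-23 FREE]

Answer: [0-11 ALLOC][12-23 FREE]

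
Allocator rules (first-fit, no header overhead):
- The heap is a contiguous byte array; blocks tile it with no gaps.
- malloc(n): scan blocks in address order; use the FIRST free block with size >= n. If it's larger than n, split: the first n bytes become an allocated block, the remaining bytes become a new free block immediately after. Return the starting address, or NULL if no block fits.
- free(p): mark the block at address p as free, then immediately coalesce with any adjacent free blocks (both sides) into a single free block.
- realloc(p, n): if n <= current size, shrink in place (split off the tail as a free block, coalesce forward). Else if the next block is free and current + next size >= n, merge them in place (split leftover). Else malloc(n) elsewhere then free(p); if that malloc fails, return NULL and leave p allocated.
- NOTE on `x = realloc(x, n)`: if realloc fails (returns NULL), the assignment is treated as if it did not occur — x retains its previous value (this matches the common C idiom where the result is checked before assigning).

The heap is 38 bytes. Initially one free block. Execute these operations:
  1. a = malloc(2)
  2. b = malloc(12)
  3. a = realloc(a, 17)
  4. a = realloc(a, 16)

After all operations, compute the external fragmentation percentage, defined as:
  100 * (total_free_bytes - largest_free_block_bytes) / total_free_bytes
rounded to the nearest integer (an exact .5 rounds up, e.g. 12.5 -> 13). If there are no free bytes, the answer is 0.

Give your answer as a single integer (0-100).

Op 1: a = malloc(2) -> a = 0; heap: [0-1 ALLOC][2-37 FREE]
Op 2: b = malloc(12) -> b = 2; heap: [0-1 ALLOC][2-13 ALLOC][14-37 FREE]
Op 3: a = realloc(a, 17) -> a = 14; heap: [0-1 FREE][2-13 ALLOC][14-30 ALLOC][31-37 FREE]
Op 4: a = realloc(a, 16) -> a = 14; heap: [0-1 FREE][2-13 ALLOC][14-29 ALLOC][30-37 FREE]
Free blocks: [2 8] total_free=10 largest=8 -> 100*(10-8)/10 = 200/10 = 20

Answer: 20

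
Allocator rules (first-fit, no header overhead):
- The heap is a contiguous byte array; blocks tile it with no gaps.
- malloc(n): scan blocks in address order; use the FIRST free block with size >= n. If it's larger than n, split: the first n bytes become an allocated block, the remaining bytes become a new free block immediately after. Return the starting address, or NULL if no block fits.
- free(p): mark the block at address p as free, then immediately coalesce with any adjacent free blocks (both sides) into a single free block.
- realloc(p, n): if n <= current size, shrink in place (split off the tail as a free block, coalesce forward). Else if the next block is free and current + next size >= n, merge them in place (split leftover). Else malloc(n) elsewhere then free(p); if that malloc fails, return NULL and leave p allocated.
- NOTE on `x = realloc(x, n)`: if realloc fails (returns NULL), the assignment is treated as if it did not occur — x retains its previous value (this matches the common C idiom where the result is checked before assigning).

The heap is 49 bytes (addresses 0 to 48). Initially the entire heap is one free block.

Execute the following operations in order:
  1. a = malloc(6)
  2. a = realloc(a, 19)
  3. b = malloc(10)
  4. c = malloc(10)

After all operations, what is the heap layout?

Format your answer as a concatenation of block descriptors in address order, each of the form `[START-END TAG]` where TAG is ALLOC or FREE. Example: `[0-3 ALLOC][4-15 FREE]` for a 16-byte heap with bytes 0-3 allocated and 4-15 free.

Answer: [0-18 ALLOC][19-28 ALLOC][29-38 ALLOC][39-48 FREE]

Derivation:
Op 1: a = malloc(6) -> a = 0; heap: [0-5 ALLOC][6-48 FREE]
Op 2: a = realloc(a, 19) -> a = 0; heap: [0-18 ALLOC][19-48 FREE]
Op 3: b = malloc(10) -> b = 19; heap: [0-18 ALLOC][19-28 ALLOC][29-48 FREE]
Op 4: c = malloc(10) -> c = 29; heap: [0-18 ALLOC][19-28 ALLOC][29-38 ALLOC][39-48 FREE]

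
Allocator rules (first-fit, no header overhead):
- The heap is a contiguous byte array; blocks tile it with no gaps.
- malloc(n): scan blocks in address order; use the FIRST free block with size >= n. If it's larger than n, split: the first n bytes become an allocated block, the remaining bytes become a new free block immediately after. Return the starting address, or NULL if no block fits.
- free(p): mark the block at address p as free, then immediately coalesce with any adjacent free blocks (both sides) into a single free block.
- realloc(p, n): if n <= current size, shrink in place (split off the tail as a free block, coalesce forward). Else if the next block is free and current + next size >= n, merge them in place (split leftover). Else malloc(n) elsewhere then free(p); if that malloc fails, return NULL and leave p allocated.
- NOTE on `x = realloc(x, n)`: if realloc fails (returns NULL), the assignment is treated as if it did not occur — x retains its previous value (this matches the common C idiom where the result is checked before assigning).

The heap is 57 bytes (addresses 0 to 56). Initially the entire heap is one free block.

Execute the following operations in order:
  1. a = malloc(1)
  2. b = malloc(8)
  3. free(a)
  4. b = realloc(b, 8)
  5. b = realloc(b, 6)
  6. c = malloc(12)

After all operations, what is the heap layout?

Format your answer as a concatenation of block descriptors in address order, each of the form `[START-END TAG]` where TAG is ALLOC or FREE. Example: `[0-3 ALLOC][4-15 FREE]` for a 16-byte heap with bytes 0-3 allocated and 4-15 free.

Answer: [0-0 FREE][1-6 ALLOC][7-18 ALLOC][19-56 FREE]

Derivation:
Op 1: a = malloc(1) -> a = 0; heap: [0-0 ALLOC][1-56 FREE]
Op 2: b = malloc(8) -> b = 1; heap: [0-0 ALLOC][1-8 ALLOC][9-56 FREE]
Op 3: free(a) -> (freed a); heap: [0-0 FREE][1-8 ALLOC][9-56 FREE]
Op 4: b = realloc(b, 8) -> b = 1; heap: [0-0 FREE][1-8 ALLOC][9-56 FREE]
Op 5: b = realloc(b, 6) -> b = 1; heap: [0-0 FREE][1-6 ALLOC][7-56 FREE]
Op 6: c = malloc(12) -> c = 7; heap: [0-0 FREE][1-6 ALLOC][7-18 ALLOC][19-56 FREE]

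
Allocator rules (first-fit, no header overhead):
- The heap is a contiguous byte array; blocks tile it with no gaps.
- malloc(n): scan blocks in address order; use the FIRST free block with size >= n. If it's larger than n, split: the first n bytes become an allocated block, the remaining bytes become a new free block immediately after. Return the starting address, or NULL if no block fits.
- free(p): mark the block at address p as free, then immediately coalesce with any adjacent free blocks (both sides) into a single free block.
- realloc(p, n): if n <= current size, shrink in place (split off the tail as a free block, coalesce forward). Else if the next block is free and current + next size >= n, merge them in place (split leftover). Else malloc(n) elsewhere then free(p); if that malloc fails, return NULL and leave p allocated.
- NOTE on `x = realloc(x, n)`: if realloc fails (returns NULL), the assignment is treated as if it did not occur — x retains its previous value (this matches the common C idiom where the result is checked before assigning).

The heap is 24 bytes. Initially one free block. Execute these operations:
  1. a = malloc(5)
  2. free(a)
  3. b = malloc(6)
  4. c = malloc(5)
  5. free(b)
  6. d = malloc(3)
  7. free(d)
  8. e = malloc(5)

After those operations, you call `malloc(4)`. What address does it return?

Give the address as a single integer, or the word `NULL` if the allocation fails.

Op 1: a = malloc(5) -> a = 0; heap: [0-4 ALLOC][5-23 FREE]
Op 2: free(a) -> (freed a); heap: [0-23 FREE]
Op 3: b = malloc(6) -> b = 0; heap: [0-5 ALLOC][6-23 FREE]
Op 4: c = malloc(5) -> c = 6; heap: [0-5 ALLOC][6-10 ALLOC][11-23 FREE]
Op 5: free(b) -> (freed b); heap: [0-5 FREE][6-10 ALLOC][11-23 FREE]
Op 6: d = malloc(3) -> d = 0; heap: [0-2 ALLOC][3-5 FREE][6-10 ALLOC][11-23 FREE]
Op 7: free(d) -> (freed d); heap: [0-5 FREE][6-10 ALLOC][11-23 FREE]
Op 8: e = malloc(5) -> e = 0; heap: [0-4 ALLOC][5-5 FREE][6-10 ALLOC][11-23 FREE]
malloc(4): first-fit scan over [0-4 ALLOC][5-5 FREE][6-10 ALLOC][11-23 FREE] -> 11

Answer: 11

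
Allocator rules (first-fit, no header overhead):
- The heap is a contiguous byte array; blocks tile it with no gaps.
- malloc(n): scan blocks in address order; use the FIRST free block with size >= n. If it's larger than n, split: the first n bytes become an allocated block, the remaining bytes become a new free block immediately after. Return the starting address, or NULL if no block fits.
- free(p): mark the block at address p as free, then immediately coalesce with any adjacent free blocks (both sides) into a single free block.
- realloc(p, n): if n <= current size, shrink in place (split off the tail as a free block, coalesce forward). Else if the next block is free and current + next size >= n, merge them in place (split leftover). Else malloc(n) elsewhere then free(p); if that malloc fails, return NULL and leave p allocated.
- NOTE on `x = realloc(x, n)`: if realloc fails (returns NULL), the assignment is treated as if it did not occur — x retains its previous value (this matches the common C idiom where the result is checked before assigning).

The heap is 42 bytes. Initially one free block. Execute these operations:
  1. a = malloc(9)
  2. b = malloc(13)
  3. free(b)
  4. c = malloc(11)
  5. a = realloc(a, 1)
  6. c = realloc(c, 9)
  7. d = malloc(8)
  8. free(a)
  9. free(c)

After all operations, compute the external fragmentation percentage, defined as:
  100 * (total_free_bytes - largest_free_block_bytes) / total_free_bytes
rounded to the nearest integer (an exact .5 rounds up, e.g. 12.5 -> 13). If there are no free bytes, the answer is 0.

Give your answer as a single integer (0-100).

Op 1: a = malloc(9) -> a = 0; heap: [0-8 ALLOC][9-41 FREE]
Op 2: b = malloc(13) -> b = 9; heap: [0-8 ALLOC][9-21 ALLOC][22-41 FREE]
Op 3: free(b) -> (freed b); heap: [0-8 ALLOC][9-41 FREE]
Op 4: c = malloc(11) -> c = 9; heap: [0-8 ALLOC][9-19 ALLOC][20-41 FREE]
Op 5: a = realloc(a, 1) -> a = 0; heap: [0-0 ALLOC][1-8 FREE][9-19 ALLOC][20-41 FREE]
Op 6: c = realloc(c, 9) -> c = 9; heap: [0-0 ALLOC][1-8 FREE][9-17 ALLOC][18-41 FREE]
Op 7: d = malloc(8) -> d = 1; heap: [0-0 ALLOC][1-8 ALLOC][9-17 ALLOC][18-41 FREE]
Op 8: free(a) -> (freed a); heap: [0-0 FREE][1-8 ALLOC][9-17 ALLOC][18-41 FREE]
Op 9: free(c) -> (freed c); heap: [0-0 FREE][1-8 ALLOC][9-41 FREE]
Free blocks: [1 33] total_free=34 largest=33 -> 100*(34-33)/34 = 100/34 ≈ 2.941 -> rounds to 3

Answer: 3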